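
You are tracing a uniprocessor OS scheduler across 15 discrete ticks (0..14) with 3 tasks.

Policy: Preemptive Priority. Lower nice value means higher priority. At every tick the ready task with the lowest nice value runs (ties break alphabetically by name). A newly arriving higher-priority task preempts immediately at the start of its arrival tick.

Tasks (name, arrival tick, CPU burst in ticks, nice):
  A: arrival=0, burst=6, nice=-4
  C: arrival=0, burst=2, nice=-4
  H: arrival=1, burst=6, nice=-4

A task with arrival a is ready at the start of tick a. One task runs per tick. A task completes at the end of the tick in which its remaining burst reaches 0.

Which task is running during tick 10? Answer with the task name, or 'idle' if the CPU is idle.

running at tick 10 = H

t=0: ready={A,C} → run A
t=1: ready={A,C,H} → run A
t=2: ready={A,C,H} → run A
t=3: ready={A,C,H} → run A
t=4: ready={A,C,H} → run A
t=5: ready={A,C,H} → run A
t=6: ready={C,H} → run C
t=7: ready={C,H} → run C
t=8: ready={H} → run H
t=9: ready={H} → run H
t=10: ready={H} → run H
t=11: ready={H} → run H
t=12: ready={H} → run H
t=13: ready={H} → run H
t=14: (idle)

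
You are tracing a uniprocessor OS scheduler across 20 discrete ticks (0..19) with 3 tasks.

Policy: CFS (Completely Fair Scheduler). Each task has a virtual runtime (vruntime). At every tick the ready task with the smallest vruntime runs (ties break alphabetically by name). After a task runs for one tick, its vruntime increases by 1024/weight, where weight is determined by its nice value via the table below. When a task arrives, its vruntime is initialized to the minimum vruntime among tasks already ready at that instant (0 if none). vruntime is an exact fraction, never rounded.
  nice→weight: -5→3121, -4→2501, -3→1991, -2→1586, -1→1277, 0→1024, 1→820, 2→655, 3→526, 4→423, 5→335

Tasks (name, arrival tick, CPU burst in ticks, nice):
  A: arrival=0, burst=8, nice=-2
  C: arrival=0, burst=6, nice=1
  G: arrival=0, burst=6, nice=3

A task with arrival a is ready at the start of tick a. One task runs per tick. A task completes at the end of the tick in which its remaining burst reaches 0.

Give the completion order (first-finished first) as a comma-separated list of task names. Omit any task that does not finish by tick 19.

t=0: vr[A=0 C=0 G=0] → run A
t=1: vr[A=512/793 C=0 G=0] → run C
t=2: vr[A=512/793 C=256/205 G=0] → run G
t=3: vr[A=512/793 C=256/205 G=512/263] → run A
t=4: vr[A=1024/793 C=256/205 G=512/263] → run C
t=5: vr[A=1024/793 C=512/205 G=512/263] → run A
t=6: vr[A=1536/793 C=512/205 G=512/263] → run A
t=7: vr[A=2048/793 C=512/205 G=512/263] → run G
t=8: vr[A=2048/793 C=512/205 G=1024/263] → run C
t=9: vr[A=2048/793 C=768/205 G=1024/263] → run A
t=10: vr[A=2560/793 C=768/205 G=1024/263] → run A
t=11: vr[A=3072/793 C=768/205 G=1024/263] → run C
t=12: vr[A=3072/793 C=1024/205 G=1024/263] → run A
t=13: vr[A=3584/793 C=1024/205 G=1024/263] → run G
t=14: vr[A=3584/793 C=1024/205 G=1536/263] → run A
t=15: vr[C=1024/205 G=1536/263] → run C
t=16: vr[C=256/41 G=1536/263] → run G
t=17: vr[C=256/41 G=2048/263] → run C
t=18: vr[G=2048/263] → run G
t=19: vr[G=2560/263] → run G

completion order = A, C, G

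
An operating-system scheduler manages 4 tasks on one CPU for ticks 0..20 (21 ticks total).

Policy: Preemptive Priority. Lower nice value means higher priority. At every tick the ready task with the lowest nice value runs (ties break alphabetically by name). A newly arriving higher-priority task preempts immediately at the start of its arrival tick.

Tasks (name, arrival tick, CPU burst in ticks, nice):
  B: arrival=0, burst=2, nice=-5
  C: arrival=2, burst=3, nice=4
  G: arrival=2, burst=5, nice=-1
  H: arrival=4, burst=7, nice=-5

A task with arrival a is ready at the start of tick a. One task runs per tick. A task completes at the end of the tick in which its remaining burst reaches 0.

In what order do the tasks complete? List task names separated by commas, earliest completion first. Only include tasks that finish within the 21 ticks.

completion order = B, H, G, C

t=0: ready={B} → run B
t=1: ready={B} → run B
t=2: ready={C,G} → run G
t=3: ready={C,G} → run G
t=4: ready={C,G,H} → run H
t=5: ready={C,G,H} → run H
t=6: ready={C,G,H} → run H
t=7: ready={C,G,H} → run H
t=8: ready={C,G,H} → run H
t=9: ready={C,G,H} → run H
t=10: ready={C,G,H} → run H
t=11: ready={C,G} → run G
t=12: ready={C,G} → run G
t=13: ready={C,G} → run G
t=14: ready={C} → run C
t=15: ready={C} → run C
t=16: ready={C} → run C
t=17: (idle)
t=18: (idle)
t=19: (idle)
t=20: (idle)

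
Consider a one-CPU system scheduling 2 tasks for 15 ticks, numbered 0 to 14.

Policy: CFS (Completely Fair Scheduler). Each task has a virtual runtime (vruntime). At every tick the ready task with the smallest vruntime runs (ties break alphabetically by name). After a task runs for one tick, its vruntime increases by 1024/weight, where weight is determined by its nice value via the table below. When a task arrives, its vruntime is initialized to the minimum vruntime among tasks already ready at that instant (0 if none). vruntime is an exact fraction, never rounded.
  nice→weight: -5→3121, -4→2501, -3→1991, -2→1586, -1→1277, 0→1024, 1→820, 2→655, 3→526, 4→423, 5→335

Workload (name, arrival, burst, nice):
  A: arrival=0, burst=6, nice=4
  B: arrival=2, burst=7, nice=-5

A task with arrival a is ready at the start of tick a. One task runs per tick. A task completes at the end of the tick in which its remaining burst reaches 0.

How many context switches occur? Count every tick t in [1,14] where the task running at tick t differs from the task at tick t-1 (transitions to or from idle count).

context switches = 3

t=0: vr[A=0] → run A
t=1: vr[A=1024/423] → run A
t=2: vr[A=2048/423 B=2048/423] → run A
t=3: vr[A=1024/141 B=2048/423] → run B
t=4: vr[A=1024/141 B=6824960/1320183] → run B
t=5: vr[A=1024/141 B=7258112/1320183] → run B
t=6: vr[A=1024/141 B=7691264/1320183] → run B
t=7: vr[A=1024/141 B=8124416/1320183] → run B
t=8: vr[A=1024/141 B=8557568/1320183] → run B
t=9: vr[A=1024/141 B=8990720/1320183] → run B
t=10: vr[A=1024/141] → run A
t=11: vr[A=4096/423] → run A
t=12: vr[A=5120/423] → run A
t=13: (idle)
t=14: (idle)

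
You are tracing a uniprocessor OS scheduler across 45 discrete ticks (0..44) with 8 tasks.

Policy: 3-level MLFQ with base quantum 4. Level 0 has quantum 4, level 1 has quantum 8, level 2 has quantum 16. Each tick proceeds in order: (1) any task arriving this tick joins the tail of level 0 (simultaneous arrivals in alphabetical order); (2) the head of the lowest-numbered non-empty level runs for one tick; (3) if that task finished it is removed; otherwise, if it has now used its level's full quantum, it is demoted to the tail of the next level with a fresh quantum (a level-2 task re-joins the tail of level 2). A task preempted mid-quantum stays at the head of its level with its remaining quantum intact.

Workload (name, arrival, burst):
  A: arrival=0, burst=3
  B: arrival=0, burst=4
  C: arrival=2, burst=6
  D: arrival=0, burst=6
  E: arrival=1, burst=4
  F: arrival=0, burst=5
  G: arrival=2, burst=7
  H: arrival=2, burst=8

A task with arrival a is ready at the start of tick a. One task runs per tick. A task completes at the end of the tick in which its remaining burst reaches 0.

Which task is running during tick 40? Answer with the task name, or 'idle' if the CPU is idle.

running at tick 40 = H

t=0: L0/L1/L2 = ABDF/-/- → run A
t=1: L0/L1/L2 = ABDFE/-/- → run A
t=2: L0/L1/L2 = ABDFECGH/-/- → run A
t=3: L0/L1/L2 = BDFECGH/-/- → run B
t=4: L0/L1/L2 = BDFECGH/-/- → run B
t=5: L0/L1/L2 = BDFECGH/-/- → run B
t=6: L0/L1/L2 = BDFECGH/-/- → run B
t=7: L0/L1/L2 = DFECGH/-/- → run D
t=8: L0/L1/L2 = DFECGH/-/- → run D
t=9: L0/L1/L2 = DFECGH/-/- → run D
t=10: L0/L1/L2 = DFECGH/-/- → run D
t=11: L0/L1/L2 = FECGH/D/- → run F
t=12: L0/L1/L2 = FECGH/D/- → run F
t=13: L0/L1/L2 = FECGH/D/- → run F
t=14: L0/L1/L2 = FECGH/D/- → run F
t=15: L0/L1/L2 = ECGH/DF/- → run E
t=16: L0/L1/L2 = ECGH/DF/- → run E
t=17: L0/L1/L2 = ECGH/DF/- → run E
t=18: L0/L1/L2 = ECGH/DF/- → run E
t=19: L0/L1/L2 = CGH/DF/- → run C
t=20: L0/L1/L2 = CGH/DF/- → run C
t=21: L0/L1/L2 = CGH/DF/- → run C
t=22: L0/L1/L2 = CGH/DF/- → run C
t=23: L0/L1/L2 = GH/DFC/- → run G
t=24: L0/L1/L2 = GH/DFC/- → run G
t=25: L0/L1/L2 = GH/DFC/- → run G
t=26: L0/L1/L2 = GH/DFC/- → run G
t=27: L0/L1/L2 = H/DFCG/- → run H
t=28: L0/L1/L2 = H/DFCG/- → run H
t=29: L0/L1/L2 = H/DFCG/- → run H
t=30: L0/L1/L2 = H/DFCG/- → run H
t=31: L0/L1/L2 = -/DFCGH/- → run D
t=32: L0/L1/L2 = -/DFCGH/- → run D
t=33: L0/L1/L2 = -/FCGH/- → run F
t=34: L0/L1/L2 = -/CGH/- → run C
t=35: L0/L1/L2 = -/CGH/- → run C
t=36: L0/L1/L2 = -/GH/- → run G
t=37: L0/L1/L2 = -/GH/- → run G
t=38: L0/L1/L2 = -/GH/- → run G
t=39: L0/L1/L2 = -/H/- → run H
t=40: L0/L1/L2 = -/H/- → run H
t=41: L0/L1/L2 = -/H/- → run H
t=42: L0/L1/L2 = -/H/- → run H
t=43: (idle)
t=44: (idle)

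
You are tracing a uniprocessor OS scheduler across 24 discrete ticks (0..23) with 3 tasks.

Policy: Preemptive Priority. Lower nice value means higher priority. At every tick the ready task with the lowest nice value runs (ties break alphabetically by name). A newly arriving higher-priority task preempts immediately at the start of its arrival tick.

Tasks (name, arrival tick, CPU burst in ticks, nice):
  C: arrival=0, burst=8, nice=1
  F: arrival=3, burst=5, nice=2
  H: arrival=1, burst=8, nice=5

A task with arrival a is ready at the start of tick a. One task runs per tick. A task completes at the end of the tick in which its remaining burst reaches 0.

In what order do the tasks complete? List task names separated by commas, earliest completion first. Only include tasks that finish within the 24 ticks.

t=0: ready={C} → run C
t=1: ready={C,H} → run C
t=2: ready={C,H} → run C
t=3: ready={C,F,H} → run C
t=4: ready={C,F,H} → run C
t=5: ready={C,F,H} → run C
t=6: ready={C,F,H} → run C
t=7: ready={C,F,H} → run C
t=8: ready={F,H} → run F
t=9: ready={F,H} → run F
t=10: ready={F,H} → run F
t=11: ready={F,H} → run F
t=12: ready={F,H} → run F
t=13: ready={H} → run H
t=14: ready={H} → run H
t=15: ready={H} → run H
t=16: ready={H} → run H
t=17: ready={H} → run H
t=18: ready={H} → run H
t=19: ready={H} → run H
t=20: ready={H} → run H
t=21: (idle)
t=22: (idle)
t=23: (idle)

completion order = C, F, H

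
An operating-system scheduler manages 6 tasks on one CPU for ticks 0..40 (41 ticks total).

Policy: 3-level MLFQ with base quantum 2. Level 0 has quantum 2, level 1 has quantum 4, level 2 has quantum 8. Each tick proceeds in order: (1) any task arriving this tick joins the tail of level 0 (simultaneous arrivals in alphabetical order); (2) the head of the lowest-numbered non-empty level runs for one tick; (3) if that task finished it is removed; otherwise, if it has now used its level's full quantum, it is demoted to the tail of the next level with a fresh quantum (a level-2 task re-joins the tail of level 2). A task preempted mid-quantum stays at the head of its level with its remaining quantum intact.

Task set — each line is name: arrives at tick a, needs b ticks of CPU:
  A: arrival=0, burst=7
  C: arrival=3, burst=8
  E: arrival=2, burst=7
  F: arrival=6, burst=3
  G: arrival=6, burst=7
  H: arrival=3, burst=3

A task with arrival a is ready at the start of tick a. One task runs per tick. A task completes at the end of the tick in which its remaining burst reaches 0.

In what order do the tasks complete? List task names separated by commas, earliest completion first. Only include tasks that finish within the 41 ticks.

completion order = H, F, A, E, C, G

t=0: L0/L1/L2 = A/-/- → run A
t=1: L0/L1/L2 = A/-/- → run A
t=2: L0/L1/L2 = E/A/- → run E
t=3: L0/L1/L2 = ECH/A/- → run E
t=4: L0/L1/L2 = CH/AE/- → run C
t=5: L0/L1/L2 = CH/AE/- → run C
t=6: L0/L1/L2 = HFG/AEC/- → run H
t=7: L0/L1/L2 = HFG/AEC/- → run H
t=8: L0/L1/L2 = FG/AECH/- → run F
t=9: L0/L1/L2 = FG/AECH/- → run F
t=10: L0/L1/L2 = G/AECHF/- → run G
t=11: L0/L1/L2 = G/AECHF/- → run G
t=12: L0/L1/L2 = -/AECHFG/- → run A
t=13: L0/L1/L2 = -/AECHFG/- → run A
t=14: L0/L1/L2 = -/AECHFG/- → run A
t=15: L0/L1/L2 = -/AECHFG/- → run A
t=16: L0/L1/L2 = -/ECHFG/A → run E
t=17: L0/L1/L2 = -/ECHFG/A → run E
t=18: L0/L1/L2 = -/ECHFG/A → run E
t=19: L0/L1/L2 = -/ECHFG/A → run E
t=20: L0/L1/L2 = -/CHFG/AE → run C
t=21: L0/L1/L2 = -/CHFG/AE → run C
t=22: L0/L1/L2 = -/CHFG/AE → run C
t=23: L0/L1/L2 = -/CHFG/AE → run C
t=24: L0/L1/L2 = -/HFG/AEC → run H
t=25: L0/L1/L2 = -/FG/AEC → run F
t=26: L0/L1/L2 = -/G/AEC → run G
t=27: L0/L1/L2 = -/G/AEC → run G
t=28: L0/L1/L2 = -/G/AEC → run G
t=29: L0/L1/L2 = -/G/AEC → run G
t=30: L0/L1/L2 = -/-/AECG → run A
t=31: L0/L1/L2 = -/-/ECG → run E
t=32: L0/L1/L2 = -/-/CG → run C
t=33: L0/L1/L2 = -/-/CG → run C
t=34: L0/L1/L2 = -/-/G → run G
t=35: (idle)
t=36: (idle)
t=37: (idle)
t=38: (idle)
t=39: (idle)
t=40: (idle)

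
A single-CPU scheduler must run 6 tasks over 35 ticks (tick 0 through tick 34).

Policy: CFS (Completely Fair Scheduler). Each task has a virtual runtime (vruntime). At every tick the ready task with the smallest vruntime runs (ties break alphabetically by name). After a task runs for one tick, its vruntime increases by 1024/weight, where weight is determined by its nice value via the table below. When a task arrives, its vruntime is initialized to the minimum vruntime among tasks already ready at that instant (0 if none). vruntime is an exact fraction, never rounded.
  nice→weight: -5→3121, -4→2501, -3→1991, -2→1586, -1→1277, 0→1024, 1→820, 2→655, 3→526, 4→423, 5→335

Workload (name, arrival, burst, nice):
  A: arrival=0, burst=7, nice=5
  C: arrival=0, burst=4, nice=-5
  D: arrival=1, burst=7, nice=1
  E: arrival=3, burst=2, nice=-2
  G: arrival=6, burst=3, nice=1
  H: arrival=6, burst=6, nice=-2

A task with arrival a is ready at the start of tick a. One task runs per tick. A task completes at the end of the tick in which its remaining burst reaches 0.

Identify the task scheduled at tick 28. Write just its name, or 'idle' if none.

t=0: vr[A=0 C=0] → run A
t=1: vr[A=1024/335 C=0 D=0] → run C
t=2: vr[A=1024/335 C=1024/3121 D=0] → run D
t=3: vr[A=1024/335 C=1024/3121 D=256/205 E=1024/3121] → run C
t=4: vr[A=1024/335 C=2048/3121 D=256/205 E=1024/3121] → run E
t=5: vr[A=1024/335 C=2048/3121 D=256/205 E=2409984/2474953] → run C
t=6: vr[A=1024/335 C=3072/3121 D=256/205 E=2409984/2474953 G=2409984/2474953 H=2409984/2474953] → run E
t=7: vr[A=1024/335 C=3072/3121 D=256/205 G=2409984/2474953 H=2409984/2474953] → run G
t=8: vr[A=1024/335 C=3072/3121 D=256/205 G=1127634688/507365365 H=2409984/2474953] → run H
t=9: vr[A=1024/335 C=3072/3121 D=256/205 G=1127634688/507365365 H=4007936/2474953] → run C
t=10: vr[A=1024/335 D=256/205 G=1127634688/507365365 H=4007936/2474953] → run D
t=11: vr[A=1024/335 D=512/205 G=1127634688/507365365 H=4007936/2474953] → run H
t=12: vr[A=1024/335 D=512/205 G=1127634688/507365365 H=5605888/2474953] → run G
t=13: vr[A=1024/335 D=512/205 G=1761222656/507365365 H=5605888/2474953] → run H
t=14: vr[A=1024/335 D=512/205 G=1761222656/507365365 H=7203840/2474953] → run D
t=15: vr[A=1024/335 D=768/205 G=1761222656/507365365 H=7203840/2474953] → run H
t=16: vr[A=1024/335 D=768/205 G=1761222656/507365365 H=8801792/2474953] → run A
t=17: vr[A=2048/335 D=768/205 G=1761222656/507365365 H=8801792/2474953] → run G
t=18: vr[A=2048/335 D=768/205 H=8801792/2474953] → run H
t=19: vr[A=2048/335 D=768/205 H=10399744/2474953] → run D
t=20: vr[A=2048/335 D=1024/205 H=10399744/2474953] → run H
t=21: vr[A=2048/335 D=1024/205] → run D
t=22: vr[A=2048/335 D=256/41] → run A
t=23: vr[A=3072/335 D=256/41] → run D
t=24: vr[A=3072/335 D=1536/205] → run D
t=25: vr[A=3072/335] → run A
t=26: vr[A=4096/335] → run A
t=27: vr[A=1024/67] → run A
t=28: vr[A=6144/335] → run A
t=29: (idle)
t=30: (idle)
t=31: (idle)
t=32: (idle)
t=33: (idle)
t=34: (idle)

running at tick 28 = A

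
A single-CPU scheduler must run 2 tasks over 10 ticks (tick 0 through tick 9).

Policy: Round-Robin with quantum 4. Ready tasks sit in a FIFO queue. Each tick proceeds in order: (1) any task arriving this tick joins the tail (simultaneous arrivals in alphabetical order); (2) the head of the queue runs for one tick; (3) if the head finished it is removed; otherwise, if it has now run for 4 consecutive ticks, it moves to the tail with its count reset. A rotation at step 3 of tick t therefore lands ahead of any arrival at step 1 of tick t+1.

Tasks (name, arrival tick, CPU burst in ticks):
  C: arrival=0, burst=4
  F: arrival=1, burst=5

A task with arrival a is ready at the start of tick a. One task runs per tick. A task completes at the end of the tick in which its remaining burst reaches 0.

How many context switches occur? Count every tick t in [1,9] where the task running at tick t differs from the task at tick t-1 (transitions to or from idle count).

context switches = 2

t=0: queue=[C] q_used=0 → run C
t=1: queue=[C,F] q_used=1 → run C
t=2: queue=[C,F] q_used=2 → run C
t=3: queue=[C,F] q_used=3 → run C
t=4: queue=[F] q_used=0 → run F
t=5: queue=[F] q_used=1 → run F
t=6: queue=[F] q_used=2 → run F
t=7: queue=[F] q_used=3 → run F
t=8: queue=[F] q_used=0 → run F
t=9: (idle)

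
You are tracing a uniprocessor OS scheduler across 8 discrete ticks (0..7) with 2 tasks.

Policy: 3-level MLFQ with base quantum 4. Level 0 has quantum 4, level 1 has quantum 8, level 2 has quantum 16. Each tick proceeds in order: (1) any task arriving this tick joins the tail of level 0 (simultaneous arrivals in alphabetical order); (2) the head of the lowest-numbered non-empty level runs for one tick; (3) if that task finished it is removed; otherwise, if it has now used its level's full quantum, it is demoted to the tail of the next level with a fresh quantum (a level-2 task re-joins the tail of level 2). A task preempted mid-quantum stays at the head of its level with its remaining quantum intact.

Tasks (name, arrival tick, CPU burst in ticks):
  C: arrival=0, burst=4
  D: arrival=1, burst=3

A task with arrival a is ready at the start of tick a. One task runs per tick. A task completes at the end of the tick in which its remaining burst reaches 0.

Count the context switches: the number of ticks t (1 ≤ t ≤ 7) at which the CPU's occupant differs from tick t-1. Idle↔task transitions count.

context switches = 2

t=0: L0/L1/L2 = C/-/- → run C
t=1: L0/L1/L2 = CD/-/- → run C
t=2: L0/L1/L2 = CD/-/- → run C
t=3: L0/L1/L2 = CD/-/- → run C
t=4: L0/L1/L2 = D/-/- → run D
t=5: L0/L1/L2 = D/-/- → run D
t=6: L0/L1/L2 = D/-/- → run D
t=7: (idle)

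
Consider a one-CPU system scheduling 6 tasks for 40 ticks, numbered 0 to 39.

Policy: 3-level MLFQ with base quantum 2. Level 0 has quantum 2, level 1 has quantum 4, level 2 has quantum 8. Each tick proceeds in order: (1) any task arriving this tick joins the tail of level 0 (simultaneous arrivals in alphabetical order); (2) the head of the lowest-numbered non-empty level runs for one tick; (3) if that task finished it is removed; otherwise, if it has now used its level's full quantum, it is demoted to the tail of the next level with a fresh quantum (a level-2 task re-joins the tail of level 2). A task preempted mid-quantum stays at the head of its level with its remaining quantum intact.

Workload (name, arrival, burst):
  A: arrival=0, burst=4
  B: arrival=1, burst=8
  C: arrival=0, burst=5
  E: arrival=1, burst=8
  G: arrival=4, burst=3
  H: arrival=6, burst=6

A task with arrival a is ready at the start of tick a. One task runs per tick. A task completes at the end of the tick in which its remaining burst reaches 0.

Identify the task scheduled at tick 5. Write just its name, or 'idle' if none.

t=0: L0/L1/L2 = AC/-/- → run A
t=1: L0/L1/L2 = ACBE/-/- → run A
t=2: L0/L1/L2 = CBE/A/- → run C
t=3: L0/L1/L2 = CBE/A/- → run C
t=4: L0/L1/L2 = BEG/AC/- → run B
t=5: L0/L1/L2 = BEG/AC/- → run B
t=6: L0/L1/L2 = EGH/ACB/- → run E
t=7: L0/L1/L2 = EGH/ACB/- → run E
t=8: L0/L1/L2 = GH/ACBE/- → run G
t=9: L0/L1/L2 = GH/ACBE/- → run G
t=10: L0/L1/L2 = H/ACBEG/- → run H
t=11: L0/L1/L2 = H/ACBEG/- → run H
t=12: L0/L1/L2 = -/ACBEGH/- → run A
t=13: L0/L1/L2 = -/ACBEGH/- → run A
t=14: L0/L1/L2 = -/CBEGH/- → run C
t=15: L0/L1/L2 = -/CBEGH/- → run C
t=16: L0/L1/L2 = -/CBEGH/- → run C
t=17: L0/L1/L2 = -/BEGH/- → run B
t=18: L0/L1/L2 = -/BEGH/- → run B
t=19: L0/L1/L2 = -/BEGH/- → run B
t=20: L0/L1/L2 = -/BEGH/- → run B
t=21: L0/L1/L2 = -/EGH/B → run E
t=22: L0/L1/L2 = -/EGH/B → run E
t=23: L0/L1/L2 = -/EGH/B → run E
t=24: L0/L1/L2 = -/EGH/B → run E
t=25: L0/L1/L2 = -/GH/BE → run G
t=26: L0/L1/L2 = -/H/BE → run H
t=27: L0/L1/L2 = -/H/BE → run H
t=28: L0/L1/L2 = -/H/BE → run H
t=29: L0/L1/L2 = -/H/BE → run H
t=30: L0/L1/L2 = -/-/BE → run B
t=31: L0/L1/L2 = -/-/BE → run B
t=32: L0/L1/L2 = -/-/E → run E
t=33: L0/L1/L2 = -/-/E → run E
t=34: (idle)
t=35: (idle)
t=36: (idle)
t=37: (idle)
t=38: (idle)
t=39: (idle)

running at tick 5 = B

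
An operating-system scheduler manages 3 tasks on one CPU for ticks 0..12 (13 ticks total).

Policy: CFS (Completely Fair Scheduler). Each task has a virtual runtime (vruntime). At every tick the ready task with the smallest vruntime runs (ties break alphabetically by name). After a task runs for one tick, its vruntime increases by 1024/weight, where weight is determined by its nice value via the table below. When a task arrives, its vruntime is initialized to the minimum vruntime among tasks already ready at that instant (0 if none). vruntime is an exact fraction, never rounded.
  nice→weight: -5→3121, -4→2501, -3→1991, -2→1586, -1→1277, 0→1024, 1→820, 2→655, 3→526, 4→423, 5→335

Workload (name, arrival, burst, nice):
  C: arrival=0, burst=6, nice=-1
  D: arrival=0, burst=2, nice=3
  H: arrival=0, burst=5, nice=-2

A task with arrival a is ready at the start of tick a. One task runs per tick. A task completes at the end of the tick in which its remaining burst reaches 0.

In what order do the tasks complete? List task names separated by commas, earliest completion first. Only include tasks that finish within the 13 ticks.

t=0: vr[C=0 D=0 H=0] → run C
t=1: vr[C=1024/1277 D=0 H=0] → run D
t=2: vr[C=1024/1277 D=512/263 H=0] → run H
t=3: vr[C=1024/1277 D=512/263 H=512/793] → run H
t=4: vr[C=1024/1277 D=512/263 H=1024/793] → run C
t=5: vr[C=2048/1277 D=512/263 H=1024/793] → run H
t=6: vr[C=2048/1277 D=512/263 H=1536/793] → run C
t=7: vr[C=3072/1277 D=512/263 H=1536/793] → run H
t=8: vr[C=3072/1277 D=512/263 H=2048/793] → run D
t=9: vr[C=3072/1277 H=2048/793] → run C
t=10: vr[C=4096/1277 H=2048/793] → run H
t=11: vr[C=4096/1277] → run C
t=12: vr[C=5120/1277] → run C

completion order = D, H, C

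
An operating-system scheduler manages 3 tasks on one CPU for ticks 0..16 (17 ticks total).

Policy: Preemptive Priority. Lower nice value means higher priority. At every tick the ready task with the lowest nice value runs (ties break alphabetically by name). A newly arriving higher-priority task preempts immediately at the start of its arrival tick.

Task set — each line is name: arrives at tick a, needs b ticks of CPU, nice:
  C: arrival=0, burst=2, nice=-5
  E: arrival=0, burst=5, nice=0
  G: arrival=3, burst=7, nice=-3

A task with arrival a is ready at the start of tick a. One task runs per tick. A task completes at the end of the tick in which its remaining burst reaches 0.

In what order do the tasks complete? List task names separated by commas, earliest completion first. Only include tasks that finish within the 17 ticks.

completion order = C, G, E

t=0: ready={C,E} → run C
t=1: ready={C,E} → run C
t=2: ready={E} → run E
t=3: ready={E,G} → run G
t=4: ready={E,G} → run G
t=5: ready={E,G} → run G
t=6: ready={E,G} → run G
t=7: ready={E,G} → run G
t=8: ready={E,G} → run G
t=9: ready={E,G} → run G
t=10: ready={E} → run E
t=11: ready={E} → run E
t=12: ready={E} → run E
t=13: ready={E} → run E
t=14: (idle)
t=15: (idle)
t=16: (idle)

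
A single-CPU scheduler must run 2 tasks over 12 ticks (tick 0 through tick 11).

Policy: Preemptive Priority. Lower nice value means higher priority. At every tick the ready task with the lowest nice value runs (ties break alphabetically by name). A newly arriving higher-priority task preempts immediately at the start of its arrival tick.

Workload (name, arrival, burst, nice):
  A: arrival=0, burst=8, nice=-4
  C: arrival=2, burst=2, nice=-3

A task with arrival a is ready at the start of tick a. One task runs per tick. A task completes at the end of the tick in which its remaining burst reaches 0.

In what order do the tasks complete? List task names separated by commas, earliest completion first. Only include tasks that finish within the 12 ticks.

completion order = A, C

t=0: ready={A} → run A
t=1: ready={A} → run A
t=2: ready={A,C} → run A
t=3: ready={A,C} → run A
t=4: ready={A,C} → run A
t=5: ready={A,C} → run A
t=6: ready={A,C} → run A
t=7: ready={A,C} → run A
t=8: ready={C} → run C
t=9: ready={C} → run C
t=10: (idle)
t=11: (idle)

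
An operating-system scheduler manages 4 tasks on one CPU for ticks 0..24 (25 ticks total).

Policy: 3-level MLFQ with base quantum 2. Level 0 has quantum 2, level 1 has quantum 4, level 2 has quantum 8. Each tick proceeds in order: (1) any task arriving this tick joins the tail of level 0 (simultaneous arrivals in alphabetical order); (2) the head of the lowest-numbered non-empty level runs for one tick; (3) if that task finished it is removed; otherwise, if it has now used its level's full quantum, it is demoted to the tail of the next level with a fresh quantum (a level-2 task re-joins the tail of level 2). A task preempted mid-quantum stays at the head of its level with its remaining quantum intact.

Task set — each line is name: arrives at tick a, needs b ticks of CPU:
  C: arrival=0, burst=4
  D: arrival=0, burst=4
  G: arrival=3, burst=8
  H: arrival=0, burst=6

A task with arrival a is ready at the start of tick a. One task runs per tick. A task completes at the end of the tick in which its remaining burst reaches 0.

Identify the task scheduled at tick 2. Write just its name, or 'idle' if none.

t=0: L0/L1/L2 = CDH/-/- → run C
t=1: L0/L1/L2 = CDH/-/- → run C
t=2: L0/L1/L2 = DH/C/- → run D
t=3: L0/L1/L2 = DHG/C/- → run D
t=4: L0/L1/L2 = HG/CD/- → run H
t=5: L0/L1/L2 = HG/CD/- → run H
t=6: L0/L1/L2 = G/CDH/- → run G
t=7: L0/L1/L2 = G/CDH/- → run G
t=8: L0/L1/L2 = -/CDHG/- → run C
t=9: L0/L1/L2 = -/CDHG/- → run C
t=10: L0/L1/L2 = -/DHG/- → run D
t=11: L0/L1/L2 = -/DHG/- → run D
t=12: L0/L1/L2 = -/HG/- → run H
t=13: L0/L1/L2 = -/HG/- → run H
t=14: L0/L1/L2 = -/HG/- → run H
t=15: L0/L1/L2 = -/HG/- → run H
t=16: L0/L1/L2 = -/G/- → run G
t=17: L0/L1/L2 = -/G/- → run G
t=18: L0/L1/L2 = -/G/- → run G
t=19: L0/L1/L2 = -/G/- → run G
t=20: L0/L1/L2 = -/-/G → run G
t=21: L0/L1/L2 = -/-/G → run G
t=22: (idle)
t=23: (idle)
t=24: (idle)

running at tick 2 = D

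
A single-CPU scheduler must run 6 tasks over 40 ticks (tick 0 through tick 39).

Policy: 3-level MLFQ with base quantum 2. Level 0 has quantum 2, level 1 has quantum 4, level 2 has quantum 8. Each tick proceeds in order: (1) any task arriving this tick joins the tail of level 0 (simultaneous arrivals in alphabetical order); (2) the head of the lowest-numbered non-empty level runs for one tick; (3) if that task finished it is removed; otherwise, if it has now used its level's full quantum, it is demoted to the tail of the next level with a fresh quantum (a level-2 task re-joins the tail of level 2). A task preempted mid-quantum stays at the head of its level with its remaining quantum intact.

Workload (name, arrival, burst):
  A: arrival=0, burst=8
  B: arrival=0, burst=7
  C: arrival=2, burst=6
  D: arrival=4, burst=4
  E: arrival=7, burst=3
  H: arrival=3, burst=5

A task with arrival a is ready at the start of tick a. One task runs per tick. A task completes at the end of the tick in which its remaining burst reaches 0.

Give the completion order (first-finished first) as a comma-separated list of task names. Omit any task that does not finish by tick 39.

completion order = C, H, D, E, A, B

t=0: L0/L1/L2 = AB/-/- → run A
t=1: L0/L1/L2 = AB/-/- → run A
t=2: L0/L1/L2 = BC/A/- → run B
t=3: L0/L1/L2 = BCH/A/- → run B
t=4: L0/L1/L2 = CHD/AB/- → run C
t=5: L0/L1/L2 = CHD/AB/- → run C
t=6: L0/L1/L2 = HD/ABC/- → run H
t=7: L0/L1/L2 = HDE/ABC/- → run H
t=8: L0/L1/L2 = DE/ABCH/- → run D
t=9: L0/L1/L2 = DE/ABCH/- → run D
t=10: L0/L1/L2 = E/ABCHD/- → run E
t=11: L0/L1/L2 = E/ABCHD/- → run E
t=12: L0/L1/L2 = -/ABCHDE/- → run A
t=13: L0/L1/L2 = -/ABCHDE/- → run A
t=14: L0/L1/L2 = -/ABCHDE/- → run A
t=15: L0/L1/L2 = -/ABCHDE/- → run A
t=16: L0/L1/L2 = -/BCHDE/A → run B
t=17: L0/L1/L2 = -/BCHDE/A → run B
t=18: L0/L1/L2 = -/BCHDE/A → run B
t=19: L0/L1/L2 = -/BCHDE/A → run B
t=20: L0/L1/L2 = -/CHDE/AB → run C
t=21: L0/L1/L2 = -/CHDE/AB → run C
t=22: L0/L1/L2 = -/CHDE/AB → run C
t=23: L0/L1/L2 = -/CHDE/AB → run C
t=24: L0/L1/L2 = -/HDE/AB → run H
t=25: L0/L1/L2 = -/HDE/AB → run H
t=26: L0/L1/L2 = -/HDE/AB → run H
t=27: L0/L1/L2 = -/DE/AB → run D
t=28: L0/L1/L2 = -/DE/AB → run D
t=29: L0/L1/L2 = -/E/AB → run E
t=30: L0/L1/L2 = -/-/AB → run A
t=31: L0/L1/L2 = -/-/AB → run A
t=32: L0/L1/L2 = -/-/B → run B
t=33: (idle)
t=34: (idle)
t=35: (idle)
t=36: (idle)
t=37: (idle)
t=38: (idle)
t=39: (idle)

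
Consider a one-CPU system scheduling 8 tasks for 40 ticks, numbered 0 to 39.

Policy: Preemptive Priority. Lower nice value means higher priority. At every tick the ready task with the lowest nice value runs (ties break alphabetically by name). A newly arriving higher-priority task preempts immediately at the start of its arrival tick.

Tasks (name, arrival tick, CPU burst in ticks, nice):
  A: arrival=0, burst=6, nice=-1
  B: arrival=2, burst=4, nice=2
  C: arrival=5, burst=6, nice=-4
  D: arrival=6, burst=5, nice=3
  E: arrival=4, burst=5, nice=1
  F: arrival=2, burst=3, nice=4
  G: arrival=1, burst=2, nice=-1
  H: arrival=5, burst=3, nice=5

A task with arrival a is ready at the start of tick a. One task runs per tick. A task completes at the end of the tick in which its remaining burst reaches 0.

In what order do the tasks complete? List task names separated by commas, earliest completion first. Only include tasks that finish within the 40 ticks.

t=0: ready={A} → run A
t=1: ready={A,G} → run A
t=2: ready={A,B,F,G} → run A
t=3: ready={A,B,F,G} → run A
t=4: ready={A,B,E,F,G} → run A
t=5: ready={A,B,C,E,F,G,H} → run C
t=6: ready={A,B,C,D,E,F,G,H} → run C
t=7: ready={A,B,C,D,E,F,G,H} → run C
t=8: ready={A,B,C,D,E,F,G,H} → run C
t=9: ready={A,B,C,D,E,F,G,H} → run C
t=10: ready={A,B,C,D,E,F,G,H} → run C
t=11: ready={A,B,D,E,F,G,H} → run A
t=12: ready={B,D,E,F,G,H} → run G
t=13: ready={B,D,E,F,G,H} → run G
t=14: ready={B,D,E,F,H} → run E
t=15: ready={B,D,E,F,H} → run E
t=16: ready={B,D,E,F,H} → run E
t=17: ready={B,D,E,F,H} → run E
t=18: ready={B,D,E,F,H} → run E
t=19: ready={B,D,F,H} → run B
t=20: ready={B,D,F,H} → run B
t=21: ready={B,D,F,H} → run B
t=22: ready={B,D,F,H} → run B
t=23: ready={D,F,H} → run D
t=24: ready={D,F,H} → run D
t=25: ready={D,F,H} → run D
t=26: ready={D,F,H} → run D
t=27: ready={D,F,H} → run D
t=28: ready={F,H} → run F
t=29: ready={F,H} → run F
t=30: ready={F,H} → run F
t=31: ready={H} → run H
t=32: ready={H} → run H
t=33: ready={H} → run H
t=34: (idle)
t=35: (idle)
t=36: (idle)
t=37: (idle)
t=38: (idle)
t=39: (idle)

completion order = C, A, G, E, B, D, F, H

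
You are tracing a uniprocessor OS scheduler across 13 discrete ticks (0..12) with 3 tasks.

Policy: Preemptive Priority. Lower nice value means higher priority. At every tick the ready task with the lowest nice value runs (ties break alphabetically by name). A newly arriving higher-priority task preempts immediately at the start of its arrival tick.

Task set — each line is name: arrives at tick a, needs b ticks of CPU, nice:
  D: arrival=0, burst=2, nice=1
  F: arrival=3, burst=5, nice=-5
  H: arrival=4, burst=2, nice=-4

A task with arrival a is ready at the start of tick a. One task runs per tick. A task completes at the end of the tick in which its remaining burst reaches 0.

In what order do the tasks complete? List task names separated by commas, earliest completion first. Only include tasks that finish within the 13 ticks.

completion order = D, F, H

t=0: ready={D} → run D
t=1: ready={D} → run D
t=2: (idle)
t=3: ready={F} → run F
t=4: ready={F,H} → run F
t=5: ready={F,H} → run F
t=6: ready={F,H} → run F
t=7: ready={F,H} → run F
t=8: ready={H} → run H
t=9: ready={H} → run H
t=10: (idle)
t=11: (idle)
t=12: (idle)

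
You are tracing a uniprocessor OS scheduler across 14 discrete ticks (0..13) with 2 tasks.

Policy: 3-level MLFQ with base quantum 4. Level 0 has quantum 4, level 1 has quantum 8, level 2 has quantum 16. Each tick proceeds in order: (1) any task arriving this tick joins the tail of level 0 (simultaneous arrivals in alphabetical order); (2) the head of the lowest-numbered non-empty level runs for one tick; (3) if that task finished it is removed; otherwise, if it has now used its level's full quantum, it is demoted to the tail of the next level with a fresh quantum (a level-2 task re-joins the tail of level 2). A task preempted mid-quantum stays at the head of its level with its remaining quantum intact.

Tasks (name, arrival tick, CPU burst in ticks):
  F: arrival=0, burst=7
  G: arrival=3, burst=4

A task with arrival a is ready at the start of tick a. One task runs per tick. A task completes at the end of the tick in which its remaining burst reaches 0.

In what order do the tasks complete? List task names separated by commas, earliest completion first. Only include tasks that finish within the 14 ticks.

t=0: L0/L1/L2 = F/-/- → run F
t=1: L0/L1/L2 = F/-/- → run F
t=2: L0/L1/L2 = F/-/- → run F
t=3: L0/L1/L2 = FG/-/- → run F
t=4: L0/L1/L2 = G/F/- → run G
t=5: L0/L1/L2 = G/F/- → run G
t=6: L0/L1/L2 = G/F/- → run G
t=7: L0/L1/L2 = G/F/- → run G
t=8: L0/L1/L2 = -/F/- → run F
t=9: L0/L1/L2 = -/F/- → run F
t=10: L0/L1/L2 = -/F/- → run F
t=11: (idle)
t=12: (idle)
t=13: (idle)

completion order = G, F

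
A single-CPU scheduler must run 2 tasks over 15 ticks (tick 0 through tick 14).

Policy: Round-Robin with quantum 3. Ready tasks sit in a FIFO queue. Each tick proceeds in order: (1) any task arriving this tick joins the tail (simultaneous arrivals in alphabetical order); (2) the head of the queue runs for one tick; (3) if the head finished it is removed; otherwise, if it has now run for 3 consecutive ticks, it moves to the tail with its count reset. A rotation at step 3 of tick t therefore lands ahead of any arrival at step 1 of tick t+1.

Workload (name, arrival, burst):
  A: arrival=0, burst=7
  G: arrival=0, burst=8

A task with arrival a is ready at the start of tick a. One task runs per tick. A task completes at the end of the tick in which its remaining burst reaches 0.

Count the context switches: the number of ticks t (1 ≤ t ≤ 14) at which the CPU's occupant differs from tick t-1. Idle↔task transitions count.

context switches = 5

t=0: queue=[A,G] q_used=0 → run A
t=1: queue=[A,G] q_used=1 → run A
t=2: queue=[A,G] q_used=2 → run A
t=3: queue=[G,A] q_used=0 → run G
t=4: queue=[G,A] q_used=1 → run G
t=5: queue=[G,A] q_used=2 → run G
t=6: queue=[A,G] q_used=0 → run A
t=7: queue=[A,G] q_used=1 → run A
t=8: queue=[A,G] q_used=2 → run A
t=9: queue=[G,A] q_used=0 → run G
t=10: queue=[G,A] q_used=1 → run G
t=11: queue=[G,A] q_used=2 → run G
t=12: queue=[A,G] q_used=0 → run A
t=13: queue=[G] q_used=0 → run G
t=14: queue=[G] q_used=1 → run G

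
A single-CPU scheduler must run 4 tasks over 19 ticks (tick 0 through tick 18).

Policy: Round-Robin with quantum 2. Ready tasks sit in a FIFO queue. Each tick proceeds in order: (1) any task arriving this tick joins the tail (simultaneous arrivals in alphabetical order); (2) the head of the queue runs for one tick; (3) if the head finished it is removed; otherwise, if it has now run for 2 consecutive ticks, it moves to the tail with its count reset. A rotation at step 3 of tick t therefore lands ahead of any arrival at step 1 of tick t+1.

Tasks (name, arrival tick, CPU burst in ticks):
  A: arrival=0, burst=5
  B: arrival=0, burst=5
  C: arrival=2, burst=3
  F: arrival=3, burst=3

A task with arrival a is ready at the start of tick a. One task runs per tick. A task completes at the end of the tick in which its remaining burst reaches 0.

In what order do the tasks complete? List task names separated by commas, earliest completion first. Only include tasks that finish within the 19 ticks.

completion order = A, C, F, B

t=0: queue=[A,B] q_used=0 → run A
t=1: queue=[A,B] q_used=1 → run A
t=2: queue=[B,A,C] q_used=0 → run B
t=3: queue=[B,A,C,F] q_used=1 → run B
t=4: queue=[A,C,F,B] q_used=0 → run A
t=5: queue=[A,C,F,B] q_used=1 → run A
t=6: queue=[C,F,B,A] q_used=0 → run C
t=7: queue=[C,F,B,A] q_used=1 → run C
t=8: queue=[F,B,A,C] q_used=0 → run F
t=9: queue=[F,B,A,C] q_used=1 → run F
t=10: queue=[B,A,C,F] q_used=0 → run B
t=11: queue=[B,A,C,F] q_used=1 → run B
t=12: queue=[A,C,F,B] q_used=0 → run A
t=13: queue=[C,F,B] q_used=0 → run C
t=14: queue=[F,B] q_used=0 → run F
t=15: queue=[B] q_used=0 → run B
t=16: (idle)
t=17: (idle)
t=18: (idle)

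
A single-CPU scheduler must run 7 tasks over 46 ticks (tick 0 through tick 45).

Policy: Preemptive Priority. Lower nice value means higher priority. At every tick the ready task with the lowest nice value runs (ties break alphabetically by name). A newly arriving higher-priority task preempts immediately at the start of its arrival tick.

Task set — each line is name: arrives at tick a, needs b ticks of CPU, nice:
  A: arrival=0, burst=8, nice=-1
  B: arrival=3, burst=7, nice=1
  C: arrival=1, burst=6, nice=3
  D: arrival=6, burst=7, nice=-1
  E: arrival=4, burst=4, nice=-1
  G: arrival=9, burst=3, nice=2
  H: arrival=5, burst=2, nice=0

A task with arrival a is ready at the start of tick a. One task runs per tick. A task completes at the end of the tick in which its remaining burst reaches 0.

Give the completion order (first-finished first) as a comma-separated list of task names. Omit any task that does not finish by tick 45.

t=0: ready={A} → run A
t=1: ready={A,C} → run A
t=2: ready={A,C} → run A
t=3: ready={A,B,C} → run A
t=4: ready={A,B,C,E} → run A
t=5: ready={A,B,C,E,H} → run A
t=6: ready={A,B,C,D,E,H} → run A
t=7: ready={A,B,C,D,E,H} → run A
t=8: ready={B,C,D,E,H} → run D
t=9: ready={B,C,D,E,G,H} → run D
t=10: ready={B,C,D,E,G,H} → run D
t=11: ready={B,C,D,E,G,H} → run D
t=12: ready={B,C,D,E,G,H} → run D
t=13: ready={B,C,D,E,G,H} → run D
t=14: ready={B,C,D,E,G,H} → run D
t=15: ready={B,C,E,G,H} → run E
t=16: ready={B,C,E,G,H} → run E
t=17: ready={B,C,E,G,H} → run E
t=18: ready={B,C,E,G,H} → run E
t=19: ready={B,C,G,H} → run H
t=20: ready={B,C,G,H} → run H
t=21: ready={B,C,G} → run B
t=22: ready={B,C,G} → run B
t=23: ready={B,C,G} → run B
t=24: ready={B,C,G} → run B
t=25: ready={B,C,G} → run B
t=26: ready={B,C,G} → run B
t=27: ready={B,C,G} → run B
t=28: ready={C,G} → run G
t=29: ready={C,G} → run G
t=30: ready={C,G} → run G
t=31: ready={C} → run C
t=32: ready={C} → run C
t=33: ready={C} → run C
t=34: ready={C} → run C
t=35: ready={C} → run C
t=36: ready={C} → run C
t=37: (idle)
t=38: (idle)
t=39: (idle)
t=40: (idle)
t=41: (idle)
t=42: (idle)
t=43: (idle)
t=44: (idle)
t=45: (idle)

completion order = A, D, E, H, B, G, C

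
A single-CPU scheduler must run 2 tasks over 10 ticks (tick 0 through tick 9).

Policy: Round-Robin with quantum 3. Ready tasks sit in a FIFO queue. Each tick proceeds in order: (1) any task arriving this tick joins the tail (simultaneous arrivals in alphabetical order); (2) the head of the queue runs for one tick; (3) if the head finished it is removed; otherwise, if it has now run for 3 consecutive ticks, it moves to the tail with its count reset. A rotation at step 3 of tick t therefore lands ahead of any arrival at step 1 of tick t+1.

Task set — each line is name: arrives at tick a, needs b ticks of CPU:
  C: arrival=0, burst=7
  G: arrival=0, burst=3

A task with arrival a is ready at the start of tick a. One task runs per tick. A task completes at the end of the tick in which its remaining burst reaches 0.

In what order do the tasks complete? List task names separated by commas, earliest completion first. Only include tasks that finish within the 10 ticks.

t=0: queue=[C,G] q_used=0 → run C
t=1: queue=[C,G] q_used=1 → run C
t=2: queue=[C,G] q_used=2 → run C
t=3: queue=[G,C] q_used=0 → run G
t=4: queue=[G,C] q_used=1 → run G
t=5: queue=[G,C] q_used=2 → run G
t=6: queue=[C] q_used=0 → run C
t=7: queue=[C] q_used=1 → run C
t=8: queue=[C] q_used=2 → run C
t=9: queue=[C] q_used=0 → run C

completion order = G, C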